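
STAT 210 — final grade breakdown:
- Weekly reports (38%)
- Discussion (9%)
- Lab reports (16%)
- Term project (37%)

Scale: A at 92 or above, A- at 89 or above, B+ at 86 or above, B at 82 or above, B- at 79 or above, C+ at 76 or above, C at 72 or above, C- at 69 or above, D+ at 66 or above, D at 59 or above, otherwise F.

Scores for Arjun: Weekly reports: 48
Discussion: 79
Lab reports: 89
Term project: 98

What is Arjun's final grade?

C

Weighted total:
  Weekly reports 48 × 0.38 = 18.24
  Discussion 79 × 0.09 = 7.11
  Lab reports 89 × 0.16 = 14.24
  Term project 98 × 0.37 = 36.26
Sum = 75.85
75.85 is ≥ 72 and < 76 → C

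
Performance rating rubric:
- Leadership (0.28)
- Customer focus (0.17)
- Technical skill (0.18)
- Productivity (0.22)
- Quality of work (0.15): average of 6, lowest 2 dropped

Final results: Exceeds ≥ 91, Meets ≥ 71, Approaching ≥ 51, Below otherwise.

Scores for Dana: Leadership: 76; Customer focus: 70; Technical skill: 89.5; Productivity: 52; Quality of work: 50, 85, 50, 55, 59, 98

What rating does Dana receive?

Quality of work: drop 50, 50 → average of remaining 4 = 297/4 = 74.25
Weighted total:
  Leadership 76 × 0.28 = 21.28
  Customer focus 70 × 0.17 = 11.9
  Technical skill 89.5 × 0.18 = 16.11
  Productivity 52 × 0.22 = 11.44
  Quality of work 74.25 × 0.15 = 11.1375
Sum = 71.8675
71.8675 is ≥ 71 and < 91 → Meets

Meets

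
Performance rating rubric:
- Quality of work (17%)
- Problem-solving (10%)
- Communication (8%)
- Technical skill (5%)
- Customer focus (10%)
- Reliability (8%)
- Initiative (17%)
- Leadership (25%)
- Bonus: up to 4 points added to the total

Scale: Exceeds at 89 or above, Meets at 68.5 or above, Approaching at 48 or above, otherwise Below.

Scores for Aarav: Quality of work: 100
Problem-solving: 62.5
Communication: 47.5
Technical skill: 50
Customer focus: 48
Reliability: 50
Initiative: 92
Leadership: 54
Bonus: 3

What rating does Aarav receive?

Weighted total:
  Quality of work 100 × 0.17 = 17
  Problem-solving 62.5 × 0.1 = 6.25
  Communication 47.5 × 0.08 = 3.8
  Technical skill 50 × 0.05 = 2.5
  Customer focus 48 × 0.1 = 4.8
  Reliability 50 × 0.08 = 4
  Initiative 92 × 0.17 = 15.64
  Leadership 54 × 0.25 = 13.5
Sum = 67.49
Bonus: 67.49 + 3 = 70.49
70.49 is ≥ 68.5 and < 89 → Meets

Meets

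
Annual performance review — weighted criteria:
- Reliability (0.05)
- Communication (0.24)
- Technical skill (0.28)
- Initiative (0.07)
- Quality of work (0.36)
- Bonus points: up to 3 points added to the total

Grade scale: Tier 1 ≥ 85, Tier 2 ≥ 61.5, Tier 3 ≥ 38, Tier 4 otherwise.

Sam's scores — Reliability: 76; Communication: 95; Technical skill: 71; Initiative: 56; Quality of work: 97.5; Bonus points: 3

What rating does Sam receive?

Weighted total:
  Reliability 76 × 0.05 = 3.8
  Communication 95 × 0.24 = 22.8
  Technical skill 71 × 0.28 = 19.88
  Initiative 56 × 0.07 = 3.92
  Quality of work 97.5 × 0.36 = 35.1
Sum = 85.5
Bonus points: 85.5 + 3 = 88.5
88.5 ≥ 85 → Tier 1

Tier 1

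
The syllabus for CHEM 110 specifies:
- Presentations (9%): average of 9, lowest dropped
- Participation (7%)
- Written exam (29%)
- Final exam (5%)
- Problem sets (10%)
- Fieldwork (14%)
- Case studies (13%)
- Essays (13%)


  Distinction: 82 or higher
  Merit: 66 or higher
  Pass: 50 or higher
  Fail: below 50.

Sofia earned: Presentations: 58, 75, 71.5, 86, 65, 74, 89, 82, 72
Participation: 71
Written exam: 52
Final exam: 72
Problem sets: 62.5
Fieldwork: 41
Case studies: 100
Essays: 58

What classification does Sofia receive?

Pass

Presentations: drop 58 → average of remaining 8 = 614.5/8 = 76.8125
Weighted total:
  Presentations 76.8125 × 0.09 = 6.913125
  Participation 71 × 0.07 = 4.97
  Written exam 52 × 0.29 = 15.08
  Final exam 72 × 0.05 = 3.6
  Problem sets 62.5 × 0.1 = 6.25
  Fieldwork 41 × 0.14 = 5.74
  Case studies 100 × 0.13 = 13
  Essays 58 × 0.13 = 7.54
Sum = 63.093125
63.093125 is ≥ 50 and < 66 → Pass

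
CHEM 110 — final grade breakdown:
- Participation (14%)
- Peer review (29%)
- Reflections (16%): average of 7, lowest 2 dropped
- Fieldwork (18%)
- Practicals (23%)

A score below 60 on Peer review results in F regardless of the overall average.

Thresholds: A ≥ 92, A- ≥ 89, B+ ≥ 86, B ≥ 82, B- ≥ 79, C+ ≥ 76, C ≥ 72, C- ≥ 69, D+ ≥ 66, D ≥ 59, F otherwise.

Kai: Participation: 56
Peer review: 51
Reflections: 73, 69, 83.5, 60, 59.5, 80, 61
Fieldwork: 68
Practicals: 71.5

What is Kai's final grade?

F

Reflections: drop 59.5, 60 → average of remaining 5 = 366.5/5 = 73.3
Peer review score 51 < 60: minimum not met.
Weighted total:
  Participation 56 × 0.14 = 7.84
  Peer review 51 × 0.29 = 14.79
  Reflections 73.3 × 0.16 = 11.728
  Fieldwork 68 × 0.18 = 12.24
  Practicals 71.5 × 0.23 = 16.445
Sum = 63.043
Because the Peer review minimum was not met, the result is F.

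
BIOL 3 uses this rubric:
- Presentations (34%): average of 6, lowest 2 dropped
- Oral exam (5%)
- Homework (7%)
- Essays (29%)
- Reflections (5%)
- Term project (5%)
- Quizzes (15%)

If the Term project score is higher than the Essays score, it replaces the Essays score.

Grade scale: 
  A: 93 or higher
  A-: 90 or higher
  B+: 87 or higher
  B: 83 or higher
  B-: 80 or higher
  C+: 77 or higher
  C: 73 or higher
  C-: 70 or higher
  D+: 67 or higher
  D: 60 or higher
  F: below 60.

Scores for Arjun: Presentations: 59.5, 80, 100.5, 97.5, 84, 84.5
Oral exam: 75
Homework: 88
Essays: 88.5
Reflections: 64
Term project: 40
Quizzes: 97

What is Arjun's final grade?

B

Presentations: drop 59.5, 80 → average of remaining 4 = 366.5/4 = 91.625
Term project (40) ≤ Essays (88.5), so Essays stays at 88.5.
Weighted total:
  Presentations 91.625 × 0.34 = 31.1525
  Oral exam 75 × 0.05 = 3.75
  Homework 88 × 0.07 = 6.16
  Essays 88.5 × 0.29 = 25.665
  Reflections 64 × 0.05 = 3.2
  Term project 40 × 0.05 = 2
  Quizzes 97 × 0.15 = 14.55
Sum = 86.4775
86.4775 is ≥ 83 and < 87 → B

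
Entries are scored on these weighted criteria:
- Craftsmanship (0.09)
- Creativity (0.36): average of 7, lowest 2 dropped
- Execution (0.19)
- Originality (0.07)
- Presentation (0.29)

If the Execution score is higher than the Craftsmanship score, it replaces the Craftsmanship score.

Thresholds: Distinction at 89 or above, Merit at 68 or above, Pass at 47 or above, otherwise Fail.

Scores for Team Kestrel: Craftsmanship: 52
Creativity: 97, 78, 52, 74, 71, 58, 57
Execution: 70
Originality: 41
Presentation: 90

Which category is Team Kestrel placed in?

Merit

Creativity: drop 52, 57 → average of remaining 5 = 378/5 = 75.6
Execution (70) > Craftsmanship (52), so Craftsmanship counts as 70.
Weighted total:
  Craftsmanship 70 × 0.09 = 6.3
  Creativity 75.6 × 0.36 = 27.216
  Execution 70 × 0.19 = 13.3
  Originality 41 × 0.07 = 2.87
  Presentation 90 × 0.29 = 26.1
Sum = 75.786
75.786 is ≥ 68 and < 89 → Merit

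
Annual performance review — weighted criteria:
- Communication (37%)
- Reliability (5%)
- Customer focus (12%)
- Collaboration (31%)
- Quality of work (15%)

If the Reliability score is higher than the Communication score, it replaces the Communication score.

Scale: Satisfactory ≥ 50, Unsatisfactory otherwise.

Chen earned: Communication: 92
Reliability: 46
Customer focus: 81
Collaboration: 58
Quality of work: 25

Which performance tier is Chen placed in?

Reliability (46) ≤ Communication (92), so Communication stays at 92.
Weighted total:
  Communication 92 × 0.37 = 34.04
  Reliability 46 × 0.05 = 2.3
  Customer focus 81 × 0.12 = 9.72
  Collaboration 58 × 0.31 = 17.98
  Quality of work 25 × 0.15 = 3.75
Sum = 67.79
67.79 ≥ 50 → Satisfactory

Satisfactory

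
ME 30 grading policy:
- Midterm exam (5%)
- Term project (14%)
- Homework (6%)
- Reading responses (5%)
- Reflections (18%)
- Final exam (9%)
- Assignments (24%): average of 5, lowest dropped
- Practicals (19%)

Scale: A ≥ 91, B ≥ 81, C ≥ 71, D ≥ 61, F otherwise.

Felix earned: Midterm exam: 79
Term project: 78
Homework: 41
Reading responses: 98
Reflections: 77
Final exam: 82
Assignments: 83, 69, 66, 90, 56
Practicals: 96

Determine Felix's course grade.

Assignments: drop 56 → average of remaining 4 = 308/4 = 77
Weighted total:
  Midterm exam 79 × 0.05 = 3.95
  Term project 78 × 0.14 = 10.92
  Homework 41 × 0.06 = 2.46
  Reading responses 98 × 0.05 = 4.9
  Reflections 77 × 0.18 = 13.86
  Final exam 82 × 0.09 = 7.38
  Assignments 77 × 0.24 = 18.48
  Practicals 96 × 0.19 = 18.24
Sum = 80.19
80.19 is ≥ 71 and < 81 → C

C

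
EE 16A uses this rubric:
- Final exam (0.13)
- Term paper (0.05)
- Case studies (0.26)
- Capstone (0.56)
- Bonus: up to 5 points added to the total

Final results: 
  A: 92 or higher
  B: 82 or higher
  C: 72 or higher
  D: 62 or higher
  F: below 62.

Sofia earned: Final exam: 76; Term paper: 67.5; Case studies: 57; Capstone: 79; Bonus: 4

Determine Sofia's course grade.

C

Weighted total:
  Final exam 76 × 0.13 = 9.88
  Term paper 67.5 × 0.05 = 3.375
  Case studies 57 × 0.26 = 14.82
  Capstone 79 × 0.56 = 44.24
Sum = 72.315
Bonus: 72.315 + 4 = 76.315
76.315 is ≥ 72 and < 82 → C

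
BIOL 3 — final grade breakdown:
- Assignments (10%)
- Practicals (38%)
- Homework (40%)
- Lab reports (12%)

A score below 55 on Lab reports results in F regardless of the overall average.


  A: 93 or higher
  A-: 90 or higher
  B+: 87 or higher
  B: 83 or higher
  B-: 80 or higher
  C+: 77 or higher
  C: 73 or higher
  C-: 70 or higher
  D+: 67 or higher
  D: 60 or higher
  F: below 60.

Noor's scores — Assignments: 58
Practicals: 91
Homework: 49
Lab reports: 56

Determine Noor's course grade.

Lab reports score 56 ≥ 55: minimum met.
Weighted total:
  Assignments 58 × 0.1 = 5.8
  Practicals 91 × 0.38 = 34.58
  Homework 49 × 0.4 = 19.6
  Lab reports 56 × 0.12 = 6.72
Sum = 66.7
66.7 is ≥ 60 and < 67 → D

D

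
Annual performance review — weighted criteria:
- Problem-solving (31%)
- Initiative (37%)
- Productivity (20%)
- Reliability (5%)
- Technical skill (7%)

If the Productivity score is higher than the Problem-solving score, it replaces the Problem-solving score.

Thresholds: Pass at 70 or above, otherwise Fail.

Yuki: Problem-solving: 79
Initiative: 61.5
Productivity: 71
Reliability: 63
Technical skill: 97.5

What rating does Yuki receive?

Productivity (71) ≤ Problem-solving (79), so Problem-solving stays at 79.
Weighted total:
  Problem-solving 79 × 0.31 = 24.49
  Initiative 61.5 × 0.37 = 22.755
  Productivity 71 × 0.2 = 14.2
  Reliability 63 × 0.05 = 3.15
  Technical skill 97.5 × 0.07 = 6.825
Sum = 71.42
71.42 ≥ 70 → Pass

Pass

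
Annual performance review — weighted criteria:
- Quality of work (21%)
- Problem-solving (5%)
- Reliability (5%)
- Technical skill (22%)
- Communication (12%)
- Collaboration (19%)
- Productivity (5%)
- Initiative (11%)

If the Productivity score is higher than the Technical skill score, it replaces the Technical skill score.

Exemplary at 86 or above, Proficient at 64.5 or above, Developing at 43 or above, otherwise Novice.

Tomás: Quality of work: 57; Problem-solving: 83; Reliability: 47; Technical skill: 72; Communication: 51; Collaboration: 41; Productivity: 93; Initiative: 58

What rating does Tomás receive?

Productivity (93) > Technical skill (72), so Technical skill counts as 93.
Weighted total:
  Quality of work 57 × 0.21 = 11.97
  Problem-solving 83 × 0.05 = 4.15
  Reliability 47 × 0.05 = 2.35
  Technical skill 93 × 0.22 = 20.46
  Communication 51 × 0.12 = 6.12
  Collaboration 41 × 0.19 = 7.79
  Productivity 93 × 0.05 = 4.65
  Initiative 58 × 0.11 = 6.38
Sum = 63.87
63.87 is ≥ 43 and < 64.5 → Developing

Developing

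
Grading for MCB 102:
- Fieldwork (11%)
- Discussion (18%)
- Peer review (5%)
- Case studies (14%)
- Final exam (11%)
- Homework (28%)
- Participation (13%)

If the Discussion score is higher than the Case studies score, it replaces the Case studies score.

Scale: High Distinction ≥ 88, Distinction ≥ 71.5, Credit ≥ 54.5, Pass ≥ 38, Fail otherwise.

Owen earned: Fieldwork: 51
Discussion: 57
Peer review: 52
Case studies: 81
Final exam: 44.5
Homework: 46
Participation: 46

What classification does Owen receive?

Discussion (57) ≤ Case studies (81), so Case studies stays at 81.
Weighted total:
  Fieldwork 51 × 0.11 = 5.61
  Discussion 57 × 0.18 = 10.26
  Peer review 52 × 0.05 = 2.6
  Case studies 81 × 0.14 = 11.34
  Final exam 44.5 × 0.11 = 4.895
  Homework 46 × 0.28 = 12.88
  Participation 46 × 0.13 = 5.98
Sum = 53.565
53.565 is ≥ 38 and < 54.5 → Pass

Pass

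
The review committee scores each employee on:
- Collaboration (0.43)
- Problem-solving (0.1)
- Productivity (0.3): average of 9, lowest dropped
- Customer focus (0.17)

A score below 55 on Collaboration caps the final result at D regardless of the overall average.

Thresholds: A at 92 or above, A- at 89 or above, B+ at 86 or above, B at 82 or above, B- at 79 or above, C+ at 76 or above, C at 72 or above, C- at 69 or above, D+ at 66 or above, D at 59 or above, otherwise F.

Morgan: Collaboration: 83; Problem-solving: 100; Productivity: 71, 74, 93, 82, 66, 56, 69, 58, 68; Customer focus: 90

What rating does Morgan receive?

B

Productivity: drop 56 → average of remaining 8 = 581/8 = 72.625
Collaboration score 83 ≥ 55: minimum met.
Weighted total:
  Collaboration 83 × 0.43 = 35.69
  Problem-solving 100 × 0.1 = 10
  Productivity 72.625 × 0.3 = 21.7875
  Customer focus 90 × 0.17 = 15.3
Sum = 82.7775
82.7775 is ≥ 82 and < 86 → B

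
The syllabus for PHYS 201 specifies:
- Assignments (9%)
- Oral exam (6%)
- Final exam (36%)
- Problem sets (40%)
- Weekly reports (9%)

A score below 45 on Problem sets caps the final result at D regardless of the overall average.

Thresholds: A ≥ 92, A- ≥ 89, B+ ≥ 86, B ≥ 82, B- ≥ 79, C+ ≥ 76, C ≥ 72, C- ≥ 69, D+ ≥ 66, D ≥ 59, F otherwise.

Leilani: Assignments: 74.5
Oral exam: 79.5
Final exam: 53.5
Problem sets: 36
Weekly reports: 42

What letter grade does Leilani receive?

F

Problem sets score 36 < 45: minimum not met.
Weighted total:
  Assignments 74.5 × 0.09 = 6.705
  Oral exam 79.5 × 0.06 = 4.77
  Final exam 53.5 × 0.36 = 19.26
  Problem sets 36 × 0.4 = 14.4
  Weekly reports 42 × 0.09 = 3.78
Sum = 48.915
48.915 would be F; cap at D applies → F.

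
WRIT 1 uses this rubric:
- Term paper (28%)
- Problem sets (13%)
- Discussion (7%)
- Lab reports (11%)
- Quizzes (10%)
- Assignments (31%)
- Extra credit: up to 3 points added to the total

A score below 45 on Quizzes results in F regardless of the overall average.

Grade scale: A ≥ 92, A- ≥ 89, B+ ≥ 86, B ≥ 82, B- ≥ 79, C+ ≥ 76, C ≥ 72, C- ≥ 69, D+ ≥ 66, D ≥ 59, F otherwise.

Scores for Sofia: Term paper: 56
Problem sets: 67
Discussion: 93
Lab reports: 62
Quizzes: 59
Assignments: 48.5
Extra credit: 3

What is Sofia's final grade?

Quizzes score 59 ≥ 45: minimum met.
Weighted total:
  Term paper 56 × 0.28 = 15.68
  Problem sets 67 × 0.13 = 8.71
  Discussion 93 × 0.07 = 6.51
  Lab reports 62 × 0.11 = 6.82
  Quizzes 59 × 0.1 = 5.9
  Assignments 48.5 × 0.31 = 15.035
Sum = 58.655
Extra credit: 58.655 + 3 = 61.655
61.655 is ≥ 59 and < 66 → D

D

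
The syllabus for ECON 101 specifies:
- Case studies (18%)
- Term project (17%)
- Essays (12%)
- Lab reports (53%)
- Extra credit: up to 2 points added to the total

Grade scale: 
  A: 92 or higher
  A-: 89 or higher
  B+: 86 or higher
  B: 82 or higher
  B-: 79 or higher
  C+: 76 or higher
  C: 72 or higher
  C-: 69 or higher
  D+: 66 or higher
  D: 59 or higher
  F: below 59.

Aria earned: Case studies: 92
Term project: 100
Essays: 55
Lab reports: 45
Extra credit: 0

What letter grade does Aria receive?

Weighted total:
  Case studies 92 × 0.18 = 16.56
  Term project 100 × 0.17 = 17
  Essays 55 × 0.12 = 6.6
  Lab reports 45 × 0.53 = 23.85
Sum = 64.01
Extra credit: 64.01 + 0 = 64.01
64.01 is ≥ 59 and < 66 → D

D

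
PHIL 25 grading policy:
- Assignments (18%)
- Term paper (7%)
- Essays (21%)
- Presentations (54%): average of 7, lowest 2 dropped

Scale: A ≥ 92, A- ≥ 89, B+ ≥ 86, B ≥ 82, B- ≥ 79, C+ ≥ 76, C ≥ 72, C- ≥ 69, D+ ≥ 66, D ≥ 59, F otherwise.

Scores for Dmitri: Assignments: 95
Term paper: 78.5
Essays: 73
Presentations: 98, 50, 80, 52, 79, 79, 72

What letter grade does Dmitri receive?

B-

Presentations: drop 50, 52 → average of remaining 5 = 408/5 = 81.6
Weighted total:
  Assignments 95 × 0.18 = 17.1
  Term paper 78.5 × 0.07 = 5.495
  Essays 73 × 0.21 = 15.33
  Presentations 81.6 × 0.54 = 44.064
Sum = 81.989
81.989 is ≥ 79 and < 82 → B-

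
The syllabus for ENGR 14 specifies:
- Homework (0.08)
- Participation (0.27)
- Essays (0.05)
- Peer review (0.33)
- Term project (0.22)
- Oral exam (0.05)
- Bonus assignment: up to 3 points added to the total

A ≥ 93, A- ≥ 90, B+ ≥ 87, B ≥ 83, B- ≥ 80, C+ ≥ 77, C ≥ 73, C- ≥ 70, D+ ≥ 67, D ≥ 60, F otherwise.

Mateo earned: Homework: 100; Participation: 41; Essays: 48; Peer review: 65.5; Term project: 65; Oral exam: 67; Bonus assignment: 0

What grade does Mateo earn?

Weighted total:
  Homework 100 × 0.08 = 8
  Participation 41 × 0.27 = 11.07
  Essays 48 × 0.05 = 2.4
  Peer review 65.5 × 0.33 = 21.615
  Term project 65 × 0.22 = 14.3
  Oral exam 67 × 0.05 = 3.35
Sum = 60.735
Bonus assignment: 60.735 + 0 = 60.735
60.735 is ≥ 60 and < 67 → D

D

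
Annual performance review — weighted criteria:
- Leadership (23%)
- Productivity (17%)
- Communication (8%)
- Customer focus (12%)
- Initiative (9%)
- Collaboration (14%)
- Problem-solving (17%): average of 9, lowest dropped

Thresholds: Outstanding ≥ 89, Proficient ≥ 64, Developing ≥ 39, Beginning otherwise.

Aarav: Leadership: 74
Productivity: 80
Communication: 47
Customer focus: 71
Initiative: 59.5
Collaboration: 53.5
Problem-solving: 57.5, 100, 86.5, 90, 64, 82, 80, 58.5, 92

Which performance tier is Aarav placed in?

Proficient

Problem-solving: drop 57.5 → average of remaining 8 = 653/8 = 81.625
Weighted total:
  Leadership 74 × 0.23 = 17.02
  Productivity 80 × 0.17 = 13.6
  Communication 47 × 0.08 = 3.76
  Customer focus 71 × 0.12 = 8.52
  Initiative 59.5 × 0.09 = 5.355
  Collaboration 53.5 × 0.14 = 7.49
  Problem-solving 81.625 × 0.17 = 13.87625
Sum = 69.62125
69.62125 is ≥ 64 and < 89 → Proficient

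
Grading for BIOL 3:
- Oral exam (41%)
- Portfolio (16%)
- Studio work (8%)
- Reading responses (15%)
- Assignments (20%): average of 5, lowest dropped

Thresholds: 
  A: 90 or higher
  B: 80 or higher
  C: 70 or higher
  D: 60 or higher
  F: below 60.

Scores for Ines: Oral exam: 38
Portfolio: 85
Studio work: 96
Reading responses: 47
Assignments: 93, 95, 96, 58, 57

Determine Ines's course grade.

D

Assignments: drop 57 → average of remaining 4 = 342/4 = 85.5
Weighted total:
  Oral exam 38 × 0.41 = 15.58
  Portfolio 85 × 0.16 = 13.6
  Studio work 96 × 0.08 = 7.68
  Reading responses 47 × 0.15 = 7.05
  Assignments 85.5 × 0.2 = 17.1
Sum = 61.01
61.01 is ≥ 60 and < 70 → D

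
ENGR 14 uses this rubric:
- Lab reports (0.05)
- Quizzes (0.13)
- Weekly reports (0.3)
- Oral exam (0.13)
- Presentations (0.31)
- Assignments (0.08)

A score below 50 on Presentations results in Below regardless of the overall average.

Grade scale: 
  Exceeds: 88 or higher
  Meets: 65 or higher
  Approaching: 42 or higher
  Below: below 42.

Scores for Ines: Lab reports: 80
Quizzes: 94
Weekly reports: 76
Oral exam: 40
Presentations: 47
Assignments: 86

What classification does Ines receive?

Presentations score 47 < 50: minimum not met.
Weighted total:
  Lab reports 80 × 0.05 = 4
  Quizzes 94 × 0.13 = 12.22
  Weekly reports 76 × 0.3 = 22.8
  Oral exam 40 × 0.13 = 5.2
  Presentations 47 × 0.31 = 14.57
  Assignments 86 × 0.08 = 6.88
Sum = 65.67
Because the Presentations minimum was not met, the result is Below.

Below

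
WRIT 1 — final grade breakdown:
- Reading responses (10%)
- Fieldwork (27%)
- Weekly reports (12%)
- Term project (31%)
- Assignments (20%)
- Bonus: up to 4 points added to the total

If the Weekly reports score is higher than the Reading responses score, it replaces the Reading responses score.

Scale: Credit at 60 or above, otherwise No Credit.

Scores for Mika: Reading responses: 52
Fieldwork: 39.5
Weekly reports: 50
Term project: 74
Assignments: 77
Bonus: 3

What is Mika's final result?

Weekly reports (50) ≤ Reading responses (52), so Reading responses stays at 52.
Weighted total:
  Reading responses 52 × 0.1 = 5.2
  Fieldwork 39.5 × 0.27 = 10.665
  Weekly reports 50 × 0.12 = 6
  Term project 74 × 0.31 = 22.94
  Assignments 77 × 0.2 = 15.4
Sum = 60.205
Bonus: 60.205 + 3 = 63.205
63.205 ≥ 60 → Credit

Credit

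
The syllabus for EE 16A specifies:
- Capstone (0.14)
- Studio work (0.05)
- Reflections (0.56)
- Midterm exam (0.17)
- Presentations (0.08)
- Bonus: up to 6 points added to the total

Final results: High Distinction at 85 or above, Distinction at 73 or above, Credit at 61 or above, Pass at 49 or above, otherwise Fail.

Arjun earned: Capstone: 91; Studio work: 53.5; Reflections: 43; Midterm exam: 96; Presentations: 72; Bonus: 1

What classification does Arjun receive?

Weighted total:
  Capstone 91 × 0.14 = 12.74
  Studio work 53.5 × 0.05 = 2.675
  Reflections 43 × 0.56 = 24.08
  Midterm exam 96 × 0.17 = 16.32
  Presentations 72 × 0.08 = 5.76
Sum = 61.575
Bonus: 61.575 + 1 = 62.575
62.575 is ≥ 61 and < 73 → Credit

Credit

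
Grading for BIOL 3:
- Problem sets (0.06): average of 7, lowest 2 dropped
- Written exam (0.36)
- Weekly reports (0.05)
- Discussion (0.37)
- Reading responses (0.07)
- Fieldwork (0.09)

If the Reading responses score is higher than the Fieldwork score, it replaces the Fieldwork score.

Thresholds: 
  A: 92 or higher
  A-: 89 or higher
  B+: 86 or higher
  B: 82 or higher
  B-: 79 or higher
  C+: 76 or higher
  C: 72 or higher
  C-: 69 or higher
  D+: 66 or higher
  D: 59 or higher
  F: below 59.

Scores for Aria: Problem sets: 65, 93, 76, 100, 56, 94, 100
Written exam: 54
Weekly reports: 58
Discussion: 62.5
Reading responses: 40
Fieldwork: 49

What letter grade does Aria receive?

F

Problem sets: drop 56, 65 → average of remaining 5 = 463/5 = 92.6
Reading responses (40) ≤ Fieldwork (49), so Fieldwork stays at 49.
Weighted total:
  Problem sets 92.6 × 0.06 = 5.556
  Written exam 54 × 0.36 = 19.44
  Weekly reports 58 × 0.05 = 2.9
  Discussion 62.5 × 0.37 = 23.125
  Reading responses 40 × 0.07 = 2.8
  Fieldwork 49 × 0.09 = 4.41
Sum = 58.231
58.231 < 59 → F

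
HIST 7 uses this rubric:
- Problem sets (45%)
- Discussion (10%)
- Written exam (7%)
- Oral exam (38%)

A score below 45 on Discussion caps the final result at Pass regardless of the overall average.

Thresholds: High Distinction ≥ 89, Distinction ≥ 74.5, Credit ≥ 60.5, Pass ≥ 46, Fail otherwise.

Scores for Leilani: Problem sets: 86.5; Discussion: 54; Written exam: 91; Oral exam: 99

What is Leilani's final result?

Distinction

Discussion score 54 ≥ 45: minimum met.
Weighted total:
  Problem sets 86.5 × 0.45 = 38.925
  Discussion 54 × 0.1 = 5.4
  Written exam 91 × 0.07 = 6.37
  Oral exam 99 × 0.38 = 37.62
Sum = 88.315
88.315 is ≥ 74.5 and < 89 → Distinction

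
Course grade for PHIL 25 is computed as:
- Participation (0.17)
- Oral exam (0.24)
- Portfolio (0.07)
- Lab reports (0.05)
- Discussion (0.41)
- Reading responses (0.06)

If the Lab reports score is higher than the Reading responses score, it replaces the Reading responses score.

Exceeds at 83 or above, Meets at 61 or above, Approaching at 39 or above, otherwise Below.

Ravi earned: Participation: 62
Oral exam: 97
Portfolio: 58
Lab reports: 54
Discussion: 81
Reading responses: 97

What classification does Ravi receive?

Lab reports (54) ≤ Reading responses (97), so Reading responses stays at 97.
Weighted total:
  Participation 62 × 0.17 = 10.54
  Oral exam 97 × 0.24 = 23.28
  Portfolio 58 × 0.07 = 4.06
  Lab reports 54 × 0.05 = 2.7
  Discussion 81 × 0.41 = 33.21
  Reading responses 97 × 0.06 = 5.82
Sum = 79.61
79.61 is ≥ 61 and < 83 → Meets

Meets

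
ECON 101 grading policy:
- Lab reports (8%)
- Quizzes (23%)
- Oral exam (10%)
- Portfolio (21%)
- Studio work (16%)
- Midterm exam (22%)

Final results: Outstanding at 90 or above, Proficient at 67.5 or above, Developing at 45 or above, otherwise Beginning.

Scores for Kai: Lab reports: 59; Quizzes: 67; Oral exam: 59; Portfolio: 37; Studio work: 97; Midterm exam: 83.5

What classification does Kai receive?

Weighted total:
  Lab reports 59 × 0.08 = 4.72
  Quizzes 67 × 0.23 = 15.41
  Oral exam 59 × 0.1 = 5.9
  Portfolio 37 × 0.21 = 7.77
  Studio work 97 × 0.16 = 15.52
  Midterm exam 83.5 × 0.22 = 18.37
Sum = 67.69
67.69 is ≥ 67.5 and < 90 → Proficient

Proficient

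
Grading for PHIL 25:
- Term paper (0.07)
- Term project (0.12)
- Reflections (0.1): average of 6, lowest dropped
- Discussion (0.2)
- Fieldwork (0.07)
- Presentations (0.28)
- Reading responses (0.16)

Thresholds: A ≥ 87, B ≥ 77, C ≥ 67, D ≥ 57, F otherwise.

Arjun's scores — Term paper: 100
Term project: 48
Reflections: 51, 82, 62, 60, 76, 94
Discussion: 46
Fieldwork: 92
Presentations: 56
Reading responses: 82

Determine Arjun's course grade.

D

Reflections: drop 51 → average of remaining 5 = 374/5 = 74.8
Weighted total:
  Term paper 100 × 0.07 = 7
  Term project 48 × 0.12 = 5.76
  Reflections 74.8 × 0.1 = 7.48
  Discussion 46 × 0.2 = 9.2
  Fieldwork 92 × 0.07 = 6.44
  Presentations 56 × 0.28 = 15.68
  Reading responses 82 × 0.16 = 13.12
Sum = 64.68
64.68 is ≥ 57 and < 67 → D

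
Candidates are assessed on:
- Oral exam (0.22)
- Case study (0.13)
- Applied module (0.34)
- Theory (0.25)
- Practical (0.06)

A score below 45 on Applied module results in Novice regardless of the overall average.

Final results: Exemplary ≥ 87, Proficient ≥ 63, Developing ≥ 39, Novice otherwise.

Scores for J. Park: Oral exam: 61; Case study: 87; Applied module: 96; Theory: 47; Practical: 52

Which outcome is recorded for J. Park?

Proficient

Applied module score 96 ≥ 45: minimum met.
Weighted total:
  Oral exam 61 × 0.22 = 13.42
  Case study 87 × 0.13 = 11.31
  Applied module 96 × 0.34 = 32.64
  Theory 47 × 0.25 = 11.75
  Practical 52 × 0.06 = 3.12
Sum = 72.24
72.24 is ≥ 63 and < 87 → Proficient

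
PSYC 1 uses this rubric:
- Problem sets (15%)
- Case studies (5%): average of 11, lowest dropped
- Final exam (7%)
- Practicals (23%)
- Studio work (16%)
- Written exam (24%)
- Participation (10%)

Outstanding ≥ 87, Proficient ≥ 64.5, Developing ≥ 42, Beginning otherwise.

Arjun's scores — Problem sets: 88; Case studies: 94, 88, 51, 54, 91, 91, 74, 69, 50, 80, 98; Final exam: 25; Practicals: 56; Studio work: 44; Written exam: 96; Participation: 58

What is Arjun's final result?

Case studies: drop 50 → average of remaining 10 = 790/10 = 79
Weighted total:
  Problem sets 88 × 0.15 = 13.2
  Case studies 79 × 0.05 = 3.95
  Final exam 25 × 0.07 = 1.75
  Practicals 56 × 0.23 = 12.88
  Studio work 44 × 0.16 = 7.04
  Written exam 96 × 0.24 = 23.04
  Participation 58 × 0.1 = 5.8
Sum = 67.66
67.66 is ≥ 64.5 and < 87 → Proficient

Proficient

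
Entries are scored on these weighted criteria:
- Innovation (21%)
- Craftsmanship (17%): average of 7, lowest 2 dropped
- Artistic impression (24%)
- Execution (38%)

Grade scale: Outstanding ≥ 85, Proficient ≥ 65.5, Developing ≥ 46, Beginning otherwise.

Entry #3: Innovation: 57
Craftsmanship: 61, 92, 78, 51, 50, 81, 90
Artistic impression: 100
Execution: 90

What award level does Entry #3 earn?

Craftsmanship: drop 50, 51 → average of remaining 5 = 402/5 = 80.4
Weighted total:
  Innovation 57 × 0.21 = 11.97
  Craftsmanship 80.4 × 0.17 = 13.668
  Artistic impression 100 × 0.24 = 24
  Execution 90 × 0.38 = 34.2
Sum = 83.838
83.838 is ≥ 65.5 and < 85 → Proficient

Proficient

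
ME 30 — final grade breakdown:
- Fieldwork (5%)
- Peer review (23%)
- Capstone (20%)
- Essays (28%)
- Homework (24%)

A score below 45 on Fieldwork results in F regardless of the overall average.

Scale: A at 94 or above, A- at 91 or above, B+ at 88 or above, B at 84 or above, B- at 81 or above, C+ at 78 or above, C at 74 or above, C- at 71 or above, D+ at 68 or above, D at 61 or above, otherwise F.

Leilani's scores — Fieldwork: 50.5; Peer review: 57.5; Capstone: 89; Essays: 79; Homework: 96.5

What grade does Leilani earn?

Fieldwork score 50.5 ≥ 45: minimum met.
Weighted total:
  Fieldwork 50.5 × 0.05 = 2.525
  Peer review 57.5 × 0.23 = 13.225
  Capstone 89 × 0.2 = 17.8
  Essays 79 × 0.28 = 22.12
  Homework 96.5 × 0.24 = 23.16
Sum = 78.83
78.83 is ≥ 78 and < 81 → C+

C+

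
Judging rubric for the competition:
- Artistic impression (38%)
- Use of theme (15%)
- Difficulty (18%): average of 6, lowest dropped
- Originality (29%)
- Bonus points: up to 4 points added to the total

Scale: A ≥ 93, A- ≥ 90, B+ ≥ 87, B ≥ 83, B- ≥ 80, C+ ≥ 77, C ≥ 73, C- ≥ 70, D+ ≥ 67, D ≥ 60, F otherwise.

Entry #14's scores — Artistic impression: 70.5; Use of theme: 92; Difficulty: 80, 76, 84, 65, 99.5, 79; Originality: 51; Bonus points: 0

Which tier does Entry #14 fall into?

C-

Difficulty: drop 65 → average of remaining 5 = 418.5/5 = 83.7
Weighted total:
  Artistic impression 70.5 × 0.38 = 26.79
  Use of theme 92 × 0.15 = 13.8
  Difficulty 83.7 × 0.18 = 15.066
  Originality 51 × 0.29 = 14.79
Sum = 70.446
Bonus points: 70.446 + 0 = 70.446
70.446 is ≥ 70 and < 73 → C-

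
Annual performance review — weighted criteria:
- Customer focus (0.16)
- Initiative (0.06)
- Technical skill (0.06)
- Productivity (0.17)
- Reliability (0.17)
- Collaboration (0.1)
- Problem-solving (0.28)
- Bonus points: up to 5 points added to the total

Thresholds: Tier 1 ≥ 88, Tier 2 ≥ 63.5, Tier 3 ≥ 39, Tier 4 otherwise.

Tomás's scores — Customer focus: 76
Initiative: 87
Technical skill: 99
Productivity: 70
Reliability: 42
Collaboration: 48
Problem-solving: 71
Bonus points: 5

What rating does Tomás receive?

Weighted total:
  Customer focus 76 × 0.16 = 12.16
  Initiative 87 × 0.06 = 5.22
  Technical skill 99 × 0.06 = 5.94
  Productivity 70 × 0.17 = 11.9
  Reliability 42 × 0.17 = 7.14
  Collaboration 48 × 0.1 = 4.8
  Problem-solving 71 × 0.28 = 19.88
Sum = 67.04
Bonus points: 67.04 + 5 = 72.04
72.04 is ≥ 63.5 and < 88 → Tier 2

Tier 2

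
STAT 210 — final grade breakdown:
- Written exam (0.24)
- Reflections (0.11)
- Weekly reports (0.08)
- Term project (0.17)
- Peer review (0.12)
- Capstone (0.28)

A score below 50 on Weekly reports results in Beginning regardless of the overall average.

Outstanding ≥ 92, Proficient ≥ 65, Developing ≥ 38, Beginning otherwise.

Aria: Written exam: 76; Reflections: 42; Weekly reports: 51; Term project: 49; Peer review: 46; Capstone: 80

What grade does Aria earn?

Weekly reports score 51 ≥ 50: minimum met.
Weighted total:
  Written exam 76 × 0.24 = 18.24
  Reflections 42 × 0.11 = 4.62
  Weekly reports 51 × 0.08 = 4.08
  Term project 49 × 0.17 = 8.33
  Peer review 46 × 0.12 = 5.52
  Capstone 80 × 0.28 = 22.4
Sum = 63.19
63.19 is ≥ 38 and < 65 → Developing

Developing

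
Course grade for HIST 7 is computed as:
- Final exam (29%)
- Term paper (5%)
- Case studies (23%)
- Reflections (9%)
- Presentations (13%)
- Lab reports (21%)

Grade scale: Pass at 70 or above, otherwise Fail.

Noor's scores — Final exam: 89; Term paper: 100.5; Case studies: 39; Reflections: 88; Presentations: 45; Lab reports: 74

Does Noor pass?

Fail

Weighted total:
  Final exam 89 × 0.29 = 25.81
  Term paper 100.5 × 0.05 = 5.025
  Case studies 39 × 0.23 = 8.97
  Reflections 88 × 0.09 = 7.92
  Presentations 45 × 0.13 = 5.85
  Lab reports 74 × 0.21 = 15.54
Sum = 69.115
69.115 < 70 → Fail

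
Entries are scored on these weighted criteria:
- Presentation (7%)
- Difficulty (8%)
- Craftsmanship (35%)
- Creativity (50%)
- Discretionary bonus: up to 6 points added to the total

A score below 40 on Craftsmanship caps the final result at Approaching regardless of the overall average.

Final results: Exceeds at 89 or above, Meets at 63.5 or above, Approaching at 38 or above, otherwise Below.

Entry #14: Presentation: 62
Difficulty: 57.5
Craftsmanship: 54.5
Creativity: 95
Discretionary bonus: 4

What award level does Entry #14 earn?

Meets

Craftsmanship score 54.5 ≥ 40: minimum met.
Weighted total:
  Presentation 62 × 0.07 = 4.34
  Difficulty 57.5 × 0.08 = 4.6
  Craftsmanship 54.5 × 0.35 = 19.075
  Creativity 95 × 0.5 = 47.5
Sum = 75.515
Discretionary bonus: 75.515 + 4 = 79.515
79.515 is ≥ 63.5 and < 89 → Meets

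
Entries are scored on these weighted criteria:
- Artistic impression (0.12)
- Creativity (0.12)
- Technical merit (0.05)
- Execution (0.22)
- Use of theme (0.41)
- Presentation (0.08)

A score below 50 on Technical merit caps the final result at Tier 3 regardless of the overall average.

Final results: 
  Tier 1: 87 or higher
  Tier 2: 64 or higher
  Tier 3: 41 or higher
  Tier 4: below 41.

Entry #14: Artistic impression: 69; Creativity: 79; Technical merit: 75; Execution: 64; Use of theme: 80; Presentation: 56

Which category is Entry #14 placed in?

Technical merit score 75 ≥ 50: minimum met.
Weighted total:
  Artistic impression 69 × 0.12 = 8.28
  Creativity 79 × 0.12 = 9.48
  Technical merit 75 × 0.05 = 3.75
  Execution 64 × 0.22 = 14.08
  Use of theme 80 × 0.41 = 32.8
  Presentation 56 × 0.08 = 4.48
Sum = 72.87
72.87 is ≥ 64 and < 87 → Tier 2

Tier 2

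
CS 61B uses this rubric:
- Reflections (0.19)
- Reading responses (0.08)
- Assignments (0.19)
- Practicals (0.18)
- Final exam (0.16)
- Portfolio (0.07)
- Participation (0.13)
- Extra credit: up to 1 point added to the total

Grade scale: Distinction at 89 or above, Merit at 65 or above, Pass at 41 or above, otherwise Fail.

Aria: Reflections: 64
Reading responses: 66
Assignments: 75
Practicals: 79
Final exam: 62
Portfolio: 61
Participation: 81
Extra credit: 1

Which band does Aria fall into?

Merit

Weighted total:
  Reflections 64 × 0.19 = 12.16
  Reading responses 66 × 0.08 = 5.28
  Assignments 75 × 0.19 = 14.25
  Practicals 79 × 0.18 = 14.22
  Final exam 62 × 0.16 = 9.92
  Portfolio 61 × 0.07 = 4.27
  Participation 81 × 0.13 = 10.53
Sum = 70.63
Extra credit: 70.63 + 1 = 71.63
71.63 is ≥ 65 and < 89 → Merit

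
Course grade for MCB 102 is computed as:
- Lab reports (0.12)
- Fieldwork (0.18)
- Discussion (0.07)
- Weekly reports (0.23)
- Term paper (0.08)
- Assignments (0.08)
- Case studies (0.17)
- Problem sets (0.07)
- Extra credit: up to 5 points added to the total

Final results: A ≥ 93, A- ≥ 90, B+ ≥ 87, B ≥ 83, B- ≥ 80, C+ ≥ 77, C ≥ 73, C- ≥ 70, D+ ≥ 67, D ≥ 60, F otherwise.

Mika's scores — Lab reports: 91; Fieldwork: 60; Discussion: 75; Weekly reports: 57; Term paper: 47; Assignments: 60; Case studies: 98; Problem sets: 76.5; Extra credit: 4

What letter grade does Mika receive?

C

Weighted total:
  Lab reports 91 × 0.12 = 10.92
  Fieldwork 60 × 0.18 = 10.8
  Discussion 75 × 0.07 = 5.25
  Weekly reports 57 × 0.23 = 13.11
  Term paper 47 × 0.08 = 3.76
  Assignments 60 × 0.08 = 4.8
  Case studies 98 × 0.17 = 16.66
  Problem sets 76.5 × 0.07 = 5.355
Sum = 70.655
Extra credit: 70.655 + 4 = 74.655
74.655 is ≥ 73 and < 77 → C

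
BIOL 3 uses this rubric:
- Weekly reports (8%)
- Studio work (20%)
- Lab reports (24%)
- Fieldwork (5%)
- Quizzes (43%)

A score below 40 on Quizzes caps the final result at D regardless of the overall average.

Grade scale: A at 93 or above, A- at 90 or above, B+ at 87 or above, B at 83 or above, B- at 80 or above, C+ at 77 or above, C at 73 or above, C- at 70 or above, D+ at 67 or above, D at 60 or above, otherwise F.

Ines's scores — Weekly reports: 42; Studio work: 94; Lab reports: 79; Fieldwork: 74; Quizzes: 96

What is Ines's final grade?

Quizzes score 96 ≥ 40: minimum met.
Weighted total:
  Weekly reports 42 × 0.08 = 3.36
  Studio work 94 × 0.2 = 18.8
  Lab reports 79 × 0.24 = 18.96
  Fieldwork 74 × 0.05 = 3.7
  Quizzes 96 × 0.43 = 41.28
Sum = 86.1
86.1 is ≥ 83 and < 87 → B

B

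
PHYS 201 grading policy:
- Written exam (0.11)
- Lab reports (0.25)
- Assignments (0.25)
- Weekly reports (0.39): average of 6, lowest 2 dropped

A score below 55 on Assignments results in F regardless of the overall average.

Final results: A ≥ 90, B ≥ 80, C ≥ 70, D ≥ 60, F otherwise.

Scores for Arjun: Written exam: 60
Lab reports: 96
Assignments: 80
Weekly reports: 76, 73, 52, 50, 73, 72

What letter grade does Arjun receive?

C

Weekly reports: drop 50, 52 → average of remaining 4 = 294/4 = 73.5
Assignments score 80 ≥ 55: minimum met.
Weighted total:
  Written exam 60 × 0.11 = 6.6
  Lab reports 96 × 0.25 = 24
  Assignments 80 × 0.25 = 20
  Weekly reports 73.5 × 0.39 = 28.665
Sum = 79.265
79.265 is ≥ 70 and < 80 → C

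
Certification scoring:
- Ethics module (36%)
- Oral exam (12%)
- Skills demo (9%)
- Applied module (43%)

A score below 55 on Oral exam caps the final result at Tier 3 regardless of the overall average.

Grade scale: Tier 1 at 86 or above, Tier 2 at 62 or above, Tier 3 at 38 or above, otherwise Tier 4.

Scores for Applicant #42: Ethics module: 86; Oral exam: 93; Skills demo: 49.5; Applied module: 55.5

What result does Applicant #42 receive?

Tier 2

Oral exam score 93 ≥ 55: minimum met.
Weighted total:
  Ethics module 86 × 0.36 = 30.96
  Oral exam 93 × 0.12 = 11.16
  Skills demo 49.5 × 0.09 = 4.455
  Applied module 55.5 × 0.43 = 23.865
Sum = 70.44
70.44 is ≥ 62 and < 86 → Tier 2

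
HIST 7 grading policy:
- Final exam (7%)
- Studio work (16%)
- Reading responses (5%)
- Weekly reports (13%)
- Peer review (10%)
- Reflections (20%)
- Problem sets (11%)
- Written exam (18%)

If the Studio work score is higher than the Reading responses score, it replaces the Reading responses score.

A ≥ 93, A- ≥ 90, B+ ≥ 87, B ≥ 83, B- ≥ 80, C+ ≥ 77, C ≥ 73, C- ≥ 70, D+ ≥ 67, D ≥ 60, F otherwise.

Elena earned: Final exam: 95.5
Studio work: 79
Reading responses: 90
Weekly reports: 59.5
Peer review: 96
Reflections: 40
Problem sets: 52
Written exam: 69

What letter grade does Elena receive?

Studio work (79) ≤ Reading responses (90), so Reading responses stays at 90.
Weighted total:
  Final exam 95.5 × 0.07 = 6.685
  Studio work 79 × 0.16 = 12.64
  Reading responses 90 × 0.05 = 4.5
  Weekly reports 59.5 × 0.13 = 7.735
  Peer review 96 × 0.1 = 9.6
  Reflections 40 × 0.2 = 8
  Problem sets 52 × 0.11 = 5.72
  Written exam 69 × 0.18 = 12.42
Sum = 67.3
67.3 is ≥ 67 and < 70 → D+

D+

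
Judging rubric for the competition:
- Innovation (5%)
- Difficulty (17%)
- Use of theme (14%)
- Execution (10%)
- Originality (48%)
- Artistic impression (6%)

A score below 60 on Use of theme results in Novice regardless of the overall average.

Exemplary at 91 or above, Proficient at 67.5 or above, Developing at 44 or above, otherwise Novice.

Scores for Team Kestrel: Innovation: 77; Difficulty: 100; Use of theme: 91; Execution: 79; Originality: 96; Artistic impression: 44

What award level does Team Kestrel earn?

Use of theme score 91 ≥ 60: minimum met.
Weighted total:
  Innovation 77 × 0.05 = 3.85
  Difficulty 100 × 0.17 = 17
  Use of theme 91 × 0.14 = 12.74
  Execution 79 × 0.1 = 7.9
  Originality 96 × 0.48 = 46.08
  Artistic impression 44 × 0.06 = 2.64
Sum = 90.21
90.21 is ≥ 67.5 and < 91 → Proficient

Proficient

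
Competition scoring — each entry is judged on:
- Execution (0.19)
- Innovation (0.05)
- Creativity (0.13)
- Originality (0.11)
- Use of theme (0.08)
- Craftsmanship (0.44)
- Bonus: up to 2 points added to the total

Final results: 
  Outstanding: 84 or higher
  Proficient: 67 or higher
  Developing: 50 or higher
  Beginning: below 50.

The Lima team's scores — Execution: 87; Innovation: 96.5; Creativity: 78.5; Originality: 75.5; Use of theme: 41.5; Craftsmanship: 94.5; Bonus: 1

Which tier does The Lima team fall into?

Outstanding

Weighted total:
  Execution 87 × 0.19 = 16.53
  Innovation 96.5 × 0.05 = 4.825
  Creativity 78.5 × 0.13 = 10.205
  Originality 75.5 × 0.11 = 8.305
  Use of theme 41.5 × 0.08 = 3.32
  Craftsmanship 94.5 × 0.44 = 41.58
Sum = 84.765
Bonus: 84.765 + 1 = 85.765
85.765 ≥ 84 → Outstanding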